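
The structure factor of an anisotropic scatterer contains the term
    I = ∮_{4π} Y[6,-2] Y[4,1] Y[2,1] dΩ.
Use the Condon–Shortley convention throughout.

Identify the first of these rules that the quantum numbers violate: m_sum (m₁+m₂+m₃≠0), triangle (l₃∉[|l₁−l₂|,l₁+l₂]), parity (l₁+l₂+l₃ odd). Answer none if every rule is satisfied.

none

m₁+m₂+m₃ = -2 + 1 + 1 = 0  ✓
triangle: |6−4|=2 ≤ l₃=2 ≤ 6+4=10  ✓
parity: l₁+l₂+l₃ = 12 is even  ✓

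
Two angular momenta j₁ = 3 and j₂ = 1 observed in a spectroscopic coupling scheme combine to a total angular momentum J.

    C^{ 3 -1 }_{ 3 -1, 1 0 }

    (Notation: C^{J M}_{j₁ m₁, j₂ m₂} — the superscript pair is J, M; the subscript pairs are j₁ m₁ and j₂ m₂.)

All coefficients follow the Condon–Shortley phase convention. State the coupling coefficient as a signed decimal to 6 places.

-0.288675

triangle: 1!*5!*1!/8! = 120/40320
(j±m)!: 2!*4!*1!*1!*2!*4! = 2304
prefactor² = (2J+1)*Δ*N² = 48
  k=0: +1/(0!*1!*4!*1!*1!*0!) = 1/24
  k=1: −1/(1!*0!*3!*0!*2!*1!) = -1/12
Σ = -1/24  ⇒  CG² = 48*(-1/24)² = 1/12
CG = −√(1/12) = -0.288675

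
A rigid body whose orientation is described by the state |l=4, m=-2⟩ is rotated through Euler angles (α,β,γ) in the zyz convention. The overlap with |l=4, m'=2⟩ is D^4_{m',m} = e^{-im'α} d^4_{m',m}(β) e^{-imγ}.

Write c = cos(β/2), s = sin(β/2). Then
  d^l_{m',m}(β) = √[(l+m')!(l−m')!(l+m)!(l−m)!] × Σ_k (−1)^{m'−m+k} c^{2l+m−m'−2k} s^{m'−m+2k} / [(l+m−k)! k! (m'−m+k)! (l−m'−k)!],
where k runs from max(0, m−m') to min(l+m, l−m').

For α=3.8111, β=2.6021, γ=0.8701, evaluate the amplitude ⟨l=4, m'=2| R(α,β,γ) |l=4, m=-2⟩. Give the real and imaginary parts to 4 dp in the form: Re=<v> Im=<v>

Re=0.1168 Im=0.0495

D^4_{2,-2}(3.8111,2.6021,0.8701) = e^{-i·2·3.8111}·d^4_{2,-2}(2.6021)·e^{-i·-2·0.8701}. Compute d first:
Half-angle: c=0.266487, s=0.963839. N=√(720·2·2·720)=1440.000000
Admissible k: 0..2 (factorial args all ≥0)
  k=0: (−1)^4·1440.0000/(96)·0.2665^4·0.9638^4 = +0.065285
  k=1: (−1)^5·1440.0000/(120)·0.2665^2·0.9638^6 = -0.683217
  k=2: (−1)^6·1440.0000/(1440)·0.2665^0·0.9638^8 = +0.744791
d^4_{2,-2}(2.6021) = +0.065285 -0.683217 +0.744791 = +0.126858
D = (+0.229712-0.973259i)·(+0.126858)·(-0.168595+0.985685i) = +0.116786+0.049539i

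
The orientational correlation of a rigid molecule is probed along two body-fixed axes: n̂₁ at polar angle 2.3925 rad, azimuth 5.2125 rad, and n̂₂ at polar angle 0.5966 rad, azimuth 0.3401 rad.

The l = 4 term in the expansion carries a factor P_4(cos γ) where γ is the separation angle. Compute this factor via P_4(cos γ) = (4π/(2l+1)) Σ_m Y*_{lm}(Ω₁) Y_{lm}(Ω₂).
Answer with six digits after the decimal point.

Term-by-term m-sum for l=4 (normalisation 4π/9 = 1.396263):
  m=-4: Y*=-0.039640+0.086514i  Y=+0.009209-0.043121i  product +0.003366+0.002506i
  m=-3: Y*=+0.288734-0.020379i  Y=+0.096060-0.156503i  product +0.024546-0.047145i
  m=-2: Y*=-0.230741-0.359534i  Y=+0.311170-0.251734i  product -0.162307-0.053791i
  m=-1: Y*=-0.085290+0.156081i  Y=+0.371125-0.131322i  product -0.011156+0.069126i
  m=+0: Y*=-0.319745-0.000000i  Y=-0.120478+0.000000i  product +0.038522+0.000000i
  m=+1: Y*=+0.085290+0.156081i  Y=-0.371125-0.131322i  product -0.011156-0.069126i
  m=+2: Y*=-0.230741+0.359534i  Y=+0.311170+0.251734i  product -0.162307+0.053791i
  m=+3: Y*=-0.288734-0.020379i  Y=-0.096060-0.156503i  product +0.024546+0.047145i
  m=+4: Y*=-0.039640-0.086514i  Y=+0.009209+0.043121i  product +0.003366-0.002506i
Total Σ_m = -0.252579+0.000000i. Multiply by 1.396263: -0.352667+0.000000i. P_4(cos γ) = -0.352667

-0.352667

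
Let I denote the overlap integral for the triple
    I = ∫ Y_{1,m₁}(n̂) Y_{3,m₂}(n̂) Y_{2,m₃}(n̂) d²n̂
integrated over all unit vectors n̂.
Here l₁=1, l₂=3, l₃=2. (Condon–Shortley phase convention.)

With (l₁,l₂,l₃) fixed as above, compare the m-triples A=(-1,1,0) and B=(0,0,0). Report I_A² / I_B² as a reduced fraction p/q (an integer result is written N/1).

2/3

l's match ⇒ only the (l;m) 3-j factors differ between A and B.
A: triangle coeff Δ(1,3,2) = 1/105; Σ_t [2,2]: t=2:+1/8 = 1/8; (3j)²=2/35 [(1 3 2; -1 1 0)], sign=+1
B: triangle coeff Δ(1,3,2) = 1/105; Σ_t [1,1]: t=1:−1/4 = -1/4; (3j)²=3/35 [(1 3 2; 0 0 0)], sign=-1
I_A²/I_B² = (2/35)/(3/35) = 2/3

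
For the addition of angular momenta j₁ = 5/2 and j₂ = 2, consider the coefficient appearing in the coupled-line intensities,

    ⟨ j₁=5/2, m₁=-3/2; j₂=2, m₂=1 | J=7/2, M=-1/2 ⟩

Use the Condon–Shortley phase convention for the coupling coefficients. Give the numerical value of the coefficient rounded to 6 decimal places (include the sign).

√[8·1!4!3!/9! · 1!4!3!1!3!4!] = √(2304/35)
  +(−1)^0/∏(0,1,4,3,0,0)! = 1/144  (running 1/144)
  +(−1)^1/∏(1,0,3,2,1,1)! = -1/12  (running -11/144)
⟨..|..⟩ = √(2304/35)·(-11/144) = -0.619780

−√(121/315) = -0.619780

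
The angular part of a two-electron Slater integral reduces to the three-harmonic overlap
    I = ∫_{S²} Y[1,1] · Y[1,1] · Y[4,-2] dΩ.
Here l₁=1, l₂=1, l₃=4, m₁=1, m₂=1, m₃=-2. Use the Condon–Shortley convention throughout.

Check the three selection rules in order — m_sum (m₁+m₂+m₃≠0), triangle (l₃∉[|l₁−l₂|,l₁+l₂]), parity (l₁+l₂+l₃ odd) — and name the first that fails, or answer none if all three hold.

triangle

azimuthal sum: 1 + 1 − 2 = 0  ✓
l₃ must lie in [0,2]; have l₃=4  ✗
L = 1 + 1 + 4 = 6 (even)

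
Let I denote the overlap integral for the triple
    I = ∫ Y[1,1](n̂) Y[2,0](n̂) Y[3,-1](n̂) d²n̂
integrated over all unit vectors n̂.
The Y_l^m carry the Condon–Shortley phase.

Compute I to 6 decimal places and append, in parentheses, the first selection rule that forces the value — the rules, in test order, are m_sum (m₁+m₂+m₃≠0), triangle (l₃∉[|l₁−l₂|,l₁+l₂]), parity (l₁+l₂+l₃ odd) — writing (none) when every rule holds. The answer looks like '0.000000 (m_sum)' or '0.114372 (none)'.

-0.202301 (none)

m-sum 0 ✓  L=6 even ✓  1≤3≤3 ✓
Π(2lᵢ+1) = 3×5×7 = 105
triangle coeff Δ(1,2,3) = 1/105
Σ_t [0,0]: t=0:+1/4 = 1/4
(3j)²=3/35 [(1 2 3; 0 0 0)], sign=-1
Σ_t [0,0]: t=0:+1/8 = 1/8
(3j)²=2/35 [(1 2 3; 1 0 -1)], sign=+1
⇒ 4πI² = 18/35
I = (-1)√(18/35/(4π)) = -0.20230066
No selection rule forces the value: the integral is nonzero (none).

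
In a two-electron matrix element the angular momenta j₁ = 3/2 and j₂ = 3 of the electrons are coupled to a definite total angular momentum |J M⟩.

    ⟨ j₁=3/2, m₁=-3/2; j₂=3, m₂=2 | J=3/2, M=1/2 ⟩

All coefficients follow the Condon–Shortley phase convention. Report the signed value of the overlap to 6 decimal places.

-0.534522  (= −√(2/7))

√[4·3!0!3!/7! · 0!3!5!1!2!1!] = √(288/7)
  +(−1)^3/∏(3,0,0,2,0,1)! = -1/12  (running -1/12)
⟨..|..⟩ = √(288/7)·(-1/12) = -0.534522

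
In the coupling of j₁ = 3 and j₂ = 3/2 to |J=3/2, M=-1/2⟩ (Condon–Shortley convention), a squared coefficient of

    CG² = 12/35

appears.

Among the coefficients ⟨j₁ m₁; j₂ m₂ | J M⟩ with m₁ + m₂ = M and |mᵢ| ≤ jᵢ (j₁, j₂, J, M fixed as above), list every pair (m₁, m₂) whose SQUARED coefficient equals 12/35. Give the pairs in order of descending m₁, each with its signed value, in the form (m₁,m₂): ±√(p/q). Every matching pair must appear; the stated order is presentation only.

Admissible pairs with m₁+m₂ = M = -1/2: (-2,3/2), (-1,1/2), (0,-1/2), (1,-3/2)
  (m₁,m₂)=(1,-3/2): CG² = 4/35, CG = +√(4/35)
  (m₁,m₂)=(0,-1/2): CG² = 9/35, CG = −√(9/35)
  (m₁,m₂)=(-1,1/2): CG² = 12/35, CG = +√(12/35)   ← matches the target
  (m₁,m₂)=(-2,3/2): CG² = 2/7, CG = −√(2/7)
Pairs with CG² = 12/35: (-1,1/2): +√(12/35)

(-1,1/2): +√(12/35)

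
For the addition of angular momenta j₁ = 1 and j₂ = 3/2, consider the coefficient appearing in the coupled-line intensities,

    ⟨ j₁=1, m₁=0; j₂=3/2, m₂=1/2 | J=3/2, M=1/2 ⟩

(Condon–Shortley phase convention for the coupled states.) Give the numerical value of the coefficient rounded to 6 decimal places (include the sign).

−√(1/15) ≈ -0.258199

j₁+j₂−J=1  J+j₁−j₂=1  J−j₁+j₂=2  j₁+j₂+J+1=5
(j₁±m₁, j₂±m₂, J±M) = (1,1,2,1,2,1)
P² = 4/15
sum k=0..1:
  [0] +1/2 = 1/2
  [1] −1/1 = -1
S = -1/2
C² = P²·S² = 1/15 ; C = -0.258199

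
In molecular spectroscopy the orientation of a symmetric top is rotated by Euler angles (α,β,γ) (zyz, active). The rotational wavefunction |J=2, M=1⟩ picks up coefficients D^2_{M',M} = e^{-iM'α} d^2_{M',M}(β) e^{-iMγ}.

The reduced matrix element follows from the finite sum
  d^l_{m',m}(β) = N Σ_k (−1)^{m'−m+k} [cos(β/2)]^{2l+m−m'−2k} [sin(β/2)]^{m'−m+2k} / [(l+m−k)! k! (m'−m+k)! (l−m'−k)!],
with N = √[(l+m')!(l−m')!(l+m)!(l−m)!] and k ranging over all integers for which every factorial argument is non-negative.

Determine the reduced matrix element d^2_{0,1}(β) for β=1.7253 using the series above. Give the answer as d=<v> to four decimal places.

d=-0.1862

d^2_{0,1}(β=1.7253) via the finite sum:
Half-angle: c=0.650427, s=0.759569. N=√(2·2·6·1)=4.898979
k: max(0,(1)−(0))=1 … min(2+(1),2−(0))=2
  k=1: (−1)^0·4.8990/(2)·0.6504^3·0.7596^1 = +0.511963
  k=2: (−1)^1·4.8990/(2)·0.6504^1·0.7596^3 = -0.698193
d^2_{0,1}(1.7253) = +0.511963 -0.698193 = -0.186231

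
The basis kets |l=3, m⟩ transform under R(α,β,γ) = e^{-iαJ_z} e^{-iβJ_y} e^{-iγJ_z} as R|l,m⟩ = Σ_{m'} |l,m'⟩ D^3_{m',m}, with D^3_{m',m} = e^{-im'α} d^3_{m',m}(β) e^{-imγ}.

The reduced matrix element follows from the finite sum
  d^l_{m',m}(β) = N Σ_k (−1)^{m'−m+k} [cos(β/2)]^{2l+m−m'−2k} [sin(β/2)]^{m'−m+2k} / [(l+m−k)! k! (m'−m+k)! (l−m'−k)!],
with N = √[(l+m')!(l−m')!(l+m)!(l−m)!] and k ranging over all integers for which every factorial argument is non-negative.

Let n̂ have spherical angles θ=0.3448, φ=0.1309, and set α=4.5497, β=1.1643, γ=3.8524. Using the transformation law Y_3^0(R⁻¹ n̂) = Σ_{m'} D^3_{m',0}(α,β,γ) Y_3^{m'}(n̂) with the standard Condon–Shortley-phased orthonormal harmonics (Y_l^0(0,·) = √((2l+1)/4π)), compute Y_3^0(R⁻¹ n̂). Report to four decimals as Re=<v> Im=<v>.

Need the full column D^3_{m',0} for m'=−3..3 at α=4.5497, β=1.1643, γ=3.8524.
cos(β/2)=0.835282, sin(β/2)=0.549821
d^3_{-3,0}: single k=3 term ⇒ +0.433191;  D = +0.203132+0.382612i
d^3_{-2,0}: k∈[2..3] ⇒ +0.806003 -0.349231 = +0.456772;  D = -0.432805+0.146015i
d^3_{-1,0}: k∈[1..3] ⇒ +0.774424 -1.006644 +0.145389 = -0.086832;  D = +0.014064+0.085685i
d^3_{0,0}: k∈[0..3] ⇒ +0.339625 -1.324399 +0.573845 -0.027627 = -0.438555;  D = -0.438555+0.000000i
d^3_{1,0}: k∈[0..2] ⇒ -0.774424 +1.006644 -0.145389 = +0.086832;  D = -0.014064+0.085685i
d^3_{2,0}: k∈[0..1] ⇒ +0.806003 -0.349231 = +0.456772;  D = -0.432805-0.146015i
d^3_{3,0}: single k=0 term ⇒ -0.433191;  D = -0.203132+0.382612i
Y_3^{m'}(θ=0.3448,φ=0.1309) and Σ D·Y over m':
  (+0.2031+0.3826i)·(+0.0149-0.0062i)  (-0.4328+0.1460i)·(+0.1061-0.0284i)  (+0.0141+0.0857i)·(+0.3713-0.0489i)  (-0.4386+0.0000i)·(+0.5018+0.0000i)  (-0.0141+0.0857i)·(-0.3713-0.0489i)  (-0.4328-0.1460i)·(+0.1061+0.0284i)  (-0.2031+0.3826i)·(-0.0149-0.0062i)
Y_3^0(R⁻¹ n̂) = -0.274050+0.000000i

Re=-0.2740 Im=0.0000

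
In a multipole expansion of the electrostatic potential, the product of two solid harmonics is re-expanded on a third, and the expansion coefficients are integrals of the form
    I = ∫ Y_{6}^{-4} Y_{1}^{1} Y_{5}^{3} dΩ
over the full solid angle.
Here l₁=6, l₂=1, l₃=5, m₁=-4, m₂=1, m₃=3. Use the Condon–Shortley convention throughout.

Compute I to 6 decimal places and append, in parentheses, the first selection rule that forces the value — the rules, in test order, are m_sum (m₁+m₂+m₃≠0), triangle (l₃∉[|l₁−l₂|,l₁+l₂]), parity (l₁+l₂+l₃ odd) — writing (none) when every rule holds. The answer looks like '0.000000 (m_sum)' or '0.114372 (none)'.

Rules hold: Σm=0, L=12 even, 5≤5≤7.
N = 13·3·11 = 429
Δ = 2!·10!·0!/13! = 1/858
Racah Σ t=1..1: t=1:−1/14400 = -1/14400
⇒ 3j(6 1 5; 0 0 0)² = 6/143, sgn +1
Racah Σ t=2..2: t=2:+1/161280 = 1/161280
⇒ 3j(6 1 5; -4 1 3)² = 15/286, sgn +1
4πI² = N·(3j₀)²·(3jₘ)² = 135/143
I = +1·√(0.944056/4π) = 0.27409047
No selection rule forces the value: the integral is nonzero (none).

0.274090 (none)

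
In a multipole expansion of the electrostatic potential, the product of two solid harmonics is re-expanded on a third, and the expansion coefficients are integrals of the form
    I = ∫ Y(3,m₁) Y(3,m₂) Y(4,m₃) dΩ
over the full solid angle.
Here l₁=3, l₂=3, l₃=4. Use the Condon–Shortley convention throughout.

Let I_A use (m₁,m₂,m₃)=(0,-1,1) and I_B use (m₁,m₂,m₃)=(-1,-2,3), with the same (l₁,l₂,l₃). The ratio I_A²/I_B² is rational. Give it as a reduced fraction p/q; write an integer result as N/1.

15/14

l's match ⇒ only the (l;m) 3-j factors differ between A and B.
A: triangle coeff Δ(3,3,4) = 1/34650; Σ_t [0,2]: t=0:+1/48 t=1:−1/24 t=2:+1/288 = -5/288; (3j)²=5/462 [(3 3 4; 0 -1 1)], sign=+1
B: triangle coeff Δ(3,3,4) = 1/34650; Σ_t [0,1]: t=0:+1/288 t=1:−1/144 = -1/288; (3j)²=1/99 [(3 3 4; -1 -2 3)], sign=+1
I_A²/I_B² = (5/462)/(1/99) = 15/14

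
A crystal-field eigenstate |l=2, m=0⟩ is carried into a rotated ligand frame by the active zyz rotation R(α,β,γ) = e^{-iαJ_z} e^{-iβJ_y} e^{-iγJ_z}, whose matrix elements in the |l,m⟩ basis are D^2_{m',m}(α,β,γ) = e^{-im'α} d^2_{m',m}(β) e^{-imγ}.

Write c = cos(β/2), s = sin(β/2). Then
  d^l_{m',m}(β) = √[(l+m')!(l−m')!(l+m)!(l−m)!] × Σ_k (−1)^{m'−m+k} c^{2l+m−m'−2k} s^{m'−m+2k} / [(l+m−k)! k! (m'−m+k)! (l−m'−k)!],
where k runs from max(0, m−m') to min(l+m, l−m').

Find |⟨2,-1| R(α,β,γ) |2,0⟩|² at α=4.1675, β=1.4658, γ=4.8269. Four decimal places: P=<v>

Split into d^2_{-1,0}(β=1.4658) × two z-phases.
With c≡cos(β/2)=0.743237 and s≡sin(β/2)=0.669028, N=[1·6·2·2]^{1/2}=4.898979
k∈{1,2} keeps every argument non-negative
  k=1: (−1)^0·4.8990/(2)·0.7432^3·0.6690^1 = +0.672825
  k=2: (−1)^1·4.8990/(2)·0.7432^1·0.6690^3 = -0.545175
d^2_{-1,0}(1.4658) = +0.672825 -0.545175 = +0.127651
|D^2_{-1,0}|² = |d^2_{-1,0}(β)|² = (+0.127651)² = 0.016295 (the z-rotation phases have unit modulus)

P=0.0163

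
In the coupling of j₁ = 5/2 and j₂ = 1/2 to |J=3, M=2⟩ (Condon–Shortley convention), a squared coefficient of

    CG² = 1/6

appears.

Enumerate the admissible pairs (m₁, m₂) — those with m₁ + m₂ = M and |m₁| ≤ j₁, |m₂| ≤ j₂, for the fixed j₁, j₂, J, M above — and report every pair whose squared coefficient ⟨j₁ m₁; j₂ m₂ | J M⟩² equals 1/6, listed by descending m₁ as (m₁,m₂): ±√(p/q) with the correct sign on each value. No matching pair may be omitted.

Admissible pairs with m₁+m₂ = M = 2: (3/2,1/2), (5/2,-1/2)
  (m₁,m₂)=(5/2,-1/2): CG² = 1/6, CG = +√(1/6)   ← matches the target
  (m₁,m₂)=(3/2,1/2): CG² = 5/6, CG = +√(5/6)
Pairs with CG² = 1/6: (5/2,-1/2): +√(1/6)

(5/2,-1/2): +√(1/6)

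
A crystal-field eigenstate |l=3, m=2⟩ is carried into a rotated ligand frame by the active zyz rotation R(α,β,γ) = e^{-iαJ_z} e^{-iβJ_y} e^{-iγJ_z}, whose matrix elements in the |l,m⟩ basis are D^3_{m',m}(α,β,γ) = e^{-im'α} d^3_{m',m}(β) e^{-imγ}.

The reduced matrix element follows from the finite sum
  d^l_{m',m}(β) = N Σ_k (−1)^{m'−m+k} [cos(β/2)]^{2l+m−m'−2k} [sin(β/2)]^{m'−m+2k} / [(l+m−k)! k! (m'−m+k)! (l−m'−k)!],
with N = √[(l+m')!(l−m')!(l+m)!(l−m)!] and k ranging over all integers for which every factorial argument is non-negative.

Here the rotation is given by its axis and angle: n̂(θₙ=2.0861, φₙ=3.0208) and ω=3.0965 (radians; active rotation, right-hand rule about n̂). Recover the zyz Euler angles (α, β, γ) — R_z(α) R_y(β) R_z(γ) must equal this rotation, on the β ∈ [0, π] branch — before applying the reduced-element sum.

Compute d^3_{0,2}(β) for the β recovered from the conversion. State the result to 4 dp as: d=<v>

d=-0.5177

Axis–angle → zyz. n̂ = (sinθₙcosφₙ, sinθₙsinφₙ, cosθₙ) = (-0.863803, +0.104851, -0.492799), ω = 3.0965.
R = I cosω + sinω [n̂]ₓ + (1−cosω) n̂n̂ᵀ gives
  R = [+0.492568, -0.158836, +0.855656; -0.203264, -0.977007, -0.064351; +0.846203, -0.142227, -0.513528]
β = atan2(√(R₁₃²+R₂₃²), R₃₃) = 2.110088; α = atan2(R₂₃, R₁₃) mod 2π = 6.208120; γ = atan2(R₃₂, −R₃₁) mod 2π = 3.308113
d^3_{0,2}(β=2.1101) via the finite sum:
With c≡cos(β/2)=0.493189 and s≡sin(β/2)=0.869922, N=[6·6·120·1]^{1/2}=65.726707
k∈{2,3} keeps every argument non-negative
  k=2: (−1)^0·65.7267/(12)·0.4932^4·0.8699^2 = +0.245231
  k=3: (−1)^1·65.7267/(12)·0.4932^2·0.8699^4 = -0.762973
d^3_{0,2}(2.1101) = +0.245231 -0.762973 = -0.517742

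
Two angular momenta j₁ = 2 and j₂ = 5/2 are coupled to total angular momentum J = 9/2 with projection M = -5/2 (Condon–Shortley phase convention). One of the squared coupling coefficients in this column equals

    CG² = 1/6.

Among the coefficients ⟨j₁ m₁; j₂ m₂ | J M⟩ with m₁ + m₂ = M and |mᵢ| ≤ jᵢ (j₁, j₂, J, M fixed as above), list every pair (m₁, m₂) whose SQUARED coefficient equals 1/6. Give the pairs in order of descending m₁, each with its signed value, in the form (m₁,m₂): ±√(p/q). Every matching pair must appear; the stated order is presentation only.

Admissible pairs with m₁+m₂ = M = -5/2: (-2,-1/2), (-1,-3/2), (0,-5/2)
  (m₁,m₂)=(0,-5/2): CG² = 1/6, CG = +√(1/6)   ← matches the target
  (m₁,m₂)=(-1,-3/2): CG² = 5/9, CG = +√(5/9)
  (m₁,m₂)=(-2,-1/2): CG² = 5/18, CG = +√(5/18)
Pairs with CG² = 1/6: (0,-5/2): +√(1/6)

(0,-5/2): +√(1/6)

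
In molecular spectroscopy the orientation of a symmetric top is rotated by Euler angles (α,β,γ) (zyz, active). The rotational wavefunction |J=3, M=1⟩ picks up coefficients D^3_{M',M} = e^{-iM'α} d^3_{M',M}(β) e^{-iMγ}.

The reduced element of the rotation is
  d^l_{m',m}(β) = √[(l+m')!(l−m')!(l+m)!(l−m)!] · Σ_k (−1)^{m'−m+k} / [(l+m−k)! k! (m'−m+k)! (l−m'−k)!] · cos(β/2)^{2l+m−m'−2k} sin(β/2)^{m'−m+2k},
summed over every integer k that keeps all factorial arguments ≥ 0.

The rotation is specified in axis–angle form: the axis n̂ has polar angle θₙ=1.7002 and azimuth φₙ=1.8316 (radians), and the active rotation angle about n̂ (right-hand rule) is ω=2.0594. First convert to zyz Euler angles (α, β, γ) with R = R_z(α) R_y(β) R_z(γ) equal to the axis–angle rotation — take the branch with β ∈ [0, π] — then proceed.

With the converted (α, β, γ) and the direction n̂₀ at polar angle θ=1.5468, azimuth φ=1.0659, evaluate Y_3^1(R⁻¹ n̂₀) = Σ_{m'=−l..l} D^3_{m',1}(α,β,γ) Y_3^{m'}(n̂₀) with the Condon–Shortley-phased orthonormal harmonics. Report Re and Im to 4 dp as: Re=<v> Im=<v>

Re=0.0119 Im=-0.0125

Axis–angle → zyz. n̂ = (sinθₙcosφₙ, sinθₙsinφₙ, cosθₙ) = (-0.255701, +0.958105, -0.129043), ω = 2.0594.
R = I cosω + sinω [n̂]ₓ + (1−cosω) n̂n̂ᵀ gives
  R = [-0.373320, -0.246041, +0.894481; -0.473928, +0.879458, +0.044111; -0.797511, -0.407452, -0.444925]
β = atan2(√(R₁₃²+R₂₃²), R₃₃) = 2.031887; α = atan2(R₂₃, R₁₃) mod 2π = 0.049274; γ = atan2(R₃₂, −R₃₁) mod 2π = 5.810852
Need the full column D^3_{m',1} for m'=−3..3 at α=0.0493, β=2.0319, γ=5.8109.
cos(β/2)=0.526818, sin(β/2)=0.849978
d^3_{-3,1}: single k=4 term ⇒ +0.561045;  D = +0.456572+0.326058i
d^3_{-2,1}: k∈[3..4] ⇒ +0.567852 -0.739093 = -0.171241;  D = -0.144086-0.092534i
d^3_{-1,1}: k∈[2..4] ⇒ +0.333895 -1.158890 +0.377091 = -0.447904;  D = -0.388342-0.223179i
d^3_{0,1}: k∈[1..3] ⇒ +0.119482 -0.933077 +0.809636 = -0.003959;  D = -0.003525-0.001801i
d^3_{1,1}: k∈[0..2] ⇒ +0.021378 -0.445193 +0.869168 = +0.445352;  D = +0.406089+0.182840i
d^3_{2,1}: k∈[0..1] ⇒ -0.109072 +0.567852 = +0.458781;  D = +0.427103+0.167520i
d^3_{3,1}: single k=0 term ⇒ +0.215528;  D = +0.204279+0.068720i
Y_3^{m'}(θ=1.5468,φ=1.0659) and Σ D·Y over m':
  (+0.4566+0.3261i)·(-0.4162+0.0234i)  (-0.1441-0.0925i)·(-0.0130-0.0208i)  (-0.3883-0.2232i)·(-0.1558+0.2820i)  (-0.0035-0.0018i)·(-0.0268+0.0000i)  (+0.4061+0.1828i)·(+0.1558+0.2820i)  (+0.4271+0.1675i)·(-0.0130+0.0208i)  (+0.2043+0.0687i)·(+0.4162+0.0234i)
Y_3^1(R⁻¹ n̂) = +0.011946-0.012459i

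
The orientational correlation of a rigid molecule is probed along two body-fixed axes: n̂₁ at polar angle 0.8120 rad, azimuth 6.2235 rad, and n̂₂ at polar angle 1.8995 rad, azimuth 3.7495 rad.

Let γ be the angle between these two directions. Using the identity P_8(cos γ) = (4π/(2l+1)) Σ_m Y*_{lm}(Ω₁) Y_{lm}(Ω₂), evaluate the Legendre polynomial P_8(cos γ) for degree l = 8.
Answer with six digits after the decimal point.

0.156498

Addition theorem: P_8(cos γ) = (4π/17) Σ_m Y*_{lm}(Ω₁) Y_{lm}(Ω₂), m = −8…8:
  term(m=-8) = +0.007732+0.010641i   from Y*(Ω₁)=+0.035200-0.018213i, Y(Ω₂)=+0.049882+0.328119i
  term(m=-7) = -0.002670+0.068010i   from Y*(Ω₁)=+0.137385-0.060990i, Y(Ω₂)=-0.199816+0.406325i
  term(m=-6) = -0.033185+0.038857i   from Y*(Ω₁)=+0.314074-0.117542i, Y(Ω₂)=-0.133292+0.073834i
  term(m=-5) = +0.129718-0.025805i   from Y*(Ω₁)=+0.441311-0.135753i, Y(Ω₂)=+0.284961+0.029183i
  term(m=-4) = +0.074209+0.037810i   from Y*(Ω₁)=+0.297043-0.072295i, Y(Ω₂)=+0.206608+0.177572i
  term(m=-3) = +0.009324+0.020225i   from Y*(Ω₁)=-0.128377+0.023236i, Y(Ω₂)=-0.042717-0.165274i
  term(m=-2) = -0.027057+0.112706i   from Y*(Ω₁)=-0.380122+0.045592i, Y(Ω₂)=+0.105229-0.283878i
  term(m=-1) = +0.004284-0.003377i   from Y*(Ω₁)=-0.046783+0.002796i, Y(Ω₂)=-0.095536+0.066475i
  term(m=+0) = -0.112996+0.000000i   from Y*(Ω₁)=+0.367017-0.000000i, Y(Ω₂)=-0.307876+0.000000i
  term(m=+1) = +0.004284+0.003377i   from Y*(Ω₁)=+0.046783+0.002796i, Y(Ω₂)=+0.095536+0.066475i
  term(m=+2) = -0.027057-0.112706i   from Y*(Ω₁)=-0.380122-0.045592i, Y(Ω₂)=+0.105229+0.283878i
  term(m=+3) = +0.009324-0.020225i   from Y*(Ω₁)=+0.128377+0.023236i, Y(Ω₂)=+0.042717-0.165274i
  term(m=+4) = +0.074209-0.037810i   from Y*(Ω₁)=+0.297043+0.072295i, Y(Ω₂)=+0.206608-0.177572i
  term(m=+5) = +0.129718+0.025805i   from Y*(Ω₁)=-0.441311-0.135753i, Y(Ω₂)=-0.284961+0.029183i
  term(m=+6) = -0.033185-0.038857i   from Y*(Ω₁)=+0.314074+0.117542i, Y(Ω₂)=-0.133292-0.073834i
  term(m=+7) = -0.002670-0.068010i   from Y*(Ω₁)=-0.137385-0.060990i, Y(Ω₂)=+0.199816+0.406325i
  term(m=+8) = +0.007732-0.010641i   from Y*(Ω₁)=+0.035200+0.018213i, Y(Ω₂)=+0.049882-0.328119i
Accumulated sum +0.211713-0.000000i; after 4π/(2l+1) scaling, +0.156498-0.000000i ⇒ P_8 = 0.156498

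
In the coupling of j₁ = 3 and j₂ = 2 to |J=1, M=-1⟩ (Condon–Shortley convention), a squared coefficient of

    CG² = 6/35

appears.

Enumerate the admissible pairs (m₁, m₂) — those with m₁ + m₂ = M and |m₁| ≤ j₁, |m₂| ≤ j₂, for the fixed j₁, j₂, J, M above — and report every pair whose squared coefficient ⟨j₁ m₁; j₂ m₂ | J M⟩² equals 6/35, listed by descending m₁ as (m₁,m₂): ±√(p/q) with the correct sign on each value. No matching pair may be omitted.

Admissible pairs with m₁+m₂ = M = -1: (-3,2), (-2,1), (-1,0), (0,-1), (1,-2)
  (m₁,m₂)=(1,-2): CG² = 1/35, CG = +√(1/35)
  (m₁,m₂)=(0,-1): CG² = 3/35, CG = −√(3/35)
  (m₁,m₂)=(-1,0): CG² = 6/35, CG = +√(6/35)   ← matches the target
  (m₁,m₂)=(-2,1): CG² = 2/7, CG = −√(2/7)
  (m₁,m₂)=(-3,2): CG² = 3/7, CG = +√(3/7)
Pairs with CG² = 6/35: (-1,0): +√(6/35)

(-1,0): +√(6/35)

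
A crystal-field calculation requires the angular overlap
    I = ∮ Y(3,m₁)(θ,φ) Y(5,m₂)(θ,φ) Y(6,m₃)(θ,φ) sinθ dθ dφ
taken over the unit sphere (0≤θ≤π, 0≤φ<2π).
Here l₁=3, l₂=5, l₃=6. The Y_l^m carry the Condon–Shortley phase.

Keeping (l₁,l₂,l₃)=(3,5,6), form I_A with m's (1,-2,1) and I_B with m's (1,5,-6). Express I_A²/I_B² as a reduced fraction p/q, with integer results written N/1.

5/33

l's match ⇒ only the (l;m) 3-j factors differ between A and B.
A: triangle coeff Δ(3,5,6) = 1/675675; Σ_t [0,2]: t=0:+1/5760 t=1:−1/8640 t=2:+1/241920 = 1/16128; (3j)²=5/1001 [(3 5 6; 1 -2 1)], sign=-1
B: triangle coeff Δ(3,5,6) = 1/675675; Σ_t [2,2]: t=2:+1/1935360 = 1/1935360; (3j)²=3/91 [(3 5 6; 1 5 -6)], sign=+1
I_A²/I_B² = (5/1001)/(3/91) = 5/33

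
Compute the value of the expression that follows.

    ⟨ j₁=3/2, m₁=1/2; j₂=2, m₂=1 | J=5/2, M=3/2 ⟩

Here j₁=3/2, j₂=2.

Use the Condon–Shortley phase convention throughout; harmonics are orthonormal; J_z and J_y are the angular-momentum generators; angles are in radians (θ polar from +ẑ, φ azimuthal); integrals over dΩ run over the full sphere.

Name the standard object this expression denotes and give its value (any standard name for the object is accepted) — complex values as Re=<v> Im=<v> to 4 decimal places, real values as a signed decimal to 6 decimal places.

This is a Clebsch–Gordan (vector-coupling) coefficient.
j₁+j₂−J=1  J+j₁−j₂=2  J−j₁+j₂=3  j₁+j₂+J+1=7
(j₁±m₁, j₂±m₂, J±M) = (2,1,3,1,4,1)
P² = 144/35
sum k=0..1:
  [0] +1/6 = 1/6
  [1] −1/4 = -1/4
S = -1/12
C² = P²·S² = 1/35 ; C = -0.169031

Clebsch–Gordan coefficient, −√(1/35) ≈ -0.169031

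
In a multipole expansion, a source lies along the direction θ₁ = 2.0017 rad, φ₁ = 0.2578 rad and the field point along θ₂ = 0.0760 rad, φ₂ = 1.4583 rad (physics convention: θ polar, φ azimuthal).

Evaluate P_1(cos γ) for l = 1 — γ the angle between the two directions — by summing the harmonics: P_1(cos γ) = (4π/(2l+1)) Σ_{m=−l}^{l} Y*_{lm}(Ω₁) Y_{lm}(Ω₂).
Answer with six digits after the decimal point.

-0.391521

Expand P_1 via completeness: Σ_{m} conj(Y_{1,m}) at Ω₁ times Y_{1,m} at Ω₂ —
  m=-1: (+0.303538+0.080033i) × (+0.002945-0.026066i) = +0.002980-0.007676i  (running Σ = +0.002980-0.007676i)
  m=0: (-0.204085-0.000000i) × (+0.487192+0.000000i) = -0.099429-0.000000i  (running Σ = -0.096449-0.007676i)
  m=1: (-0.303538+0.080033i) × (-0.002945-0.026066i) = +0.002980+0.007676i  (running Σ = -0.093469+0.000000i)
Σ over m = -0.093469+0.000000i; ×(4π/3) → -0.391521+0.000000i. Real part: -0.391521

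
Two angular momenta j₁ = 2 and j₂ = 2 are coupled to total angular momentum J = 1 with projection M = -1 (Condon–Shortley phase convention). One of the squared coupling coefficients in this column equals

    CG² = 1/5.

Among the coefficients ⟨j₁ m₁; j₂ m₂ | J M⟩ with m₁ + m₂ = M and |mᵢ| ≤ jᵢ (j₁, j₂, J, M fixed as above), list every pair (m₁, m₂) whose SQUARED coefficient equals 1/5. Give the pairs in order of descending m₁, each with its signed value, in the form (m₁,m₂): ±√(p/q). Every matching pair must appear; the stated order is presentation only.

(1,-2): +√(1/5); (-2,1): −√(1/5)

Admissible pairs with m₁+m₂ = M = -1: (-2,1), (-1,0), (0,-1), (1,-2)
  (m₁,m₂)=(1,-2): CG² = 1/5, CG = +√(1/5)   ← matches the target
  (m₁,m₂)=(0,-1): CG² = 3/10, CG = −√(3/10)
  (m₁,m₂)=(-1,0): CG² = 3/10, CG = +√(3/10)
  (m₁,m₂)=(-2,1): CG² = 1/5, CG = −√(1/5)   ← matches the target
Pairs with CG² = 1/5: (1,-2): +√(1/5); (-2,1): −√(1/5)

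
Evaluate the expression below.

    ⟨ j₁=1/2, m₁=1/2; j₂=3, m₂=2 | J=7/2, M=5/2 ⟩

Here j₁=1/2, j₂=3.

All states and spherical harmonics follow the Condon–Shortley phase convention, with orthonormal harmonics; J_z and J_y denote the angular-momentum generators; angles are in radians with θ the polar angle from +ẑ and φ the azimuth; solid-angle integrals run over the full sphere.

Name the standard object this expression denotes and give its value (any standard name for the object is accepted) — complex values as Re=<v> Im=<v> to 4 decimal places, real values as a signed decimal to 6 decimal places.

Clebsch–Gordan coefficient, +√(6/7) ≈ +0.925820

This is a Clebsch–Gordan (vector-coupling) coefficient.
j₁+j₂−J=0  J+j₁−j₂=1  J−j₁+j₂=6  j₁+j₂+J+1=8
(j₁±m₁, j₂±m₂, J±M) = (1,0,5,1,6,1)
P² = 86400/7
sum k=0..0:
  [0] +1/120 = 1/120
S = 1/120
C² = P²·S² = 6/7 ; C = +0.925820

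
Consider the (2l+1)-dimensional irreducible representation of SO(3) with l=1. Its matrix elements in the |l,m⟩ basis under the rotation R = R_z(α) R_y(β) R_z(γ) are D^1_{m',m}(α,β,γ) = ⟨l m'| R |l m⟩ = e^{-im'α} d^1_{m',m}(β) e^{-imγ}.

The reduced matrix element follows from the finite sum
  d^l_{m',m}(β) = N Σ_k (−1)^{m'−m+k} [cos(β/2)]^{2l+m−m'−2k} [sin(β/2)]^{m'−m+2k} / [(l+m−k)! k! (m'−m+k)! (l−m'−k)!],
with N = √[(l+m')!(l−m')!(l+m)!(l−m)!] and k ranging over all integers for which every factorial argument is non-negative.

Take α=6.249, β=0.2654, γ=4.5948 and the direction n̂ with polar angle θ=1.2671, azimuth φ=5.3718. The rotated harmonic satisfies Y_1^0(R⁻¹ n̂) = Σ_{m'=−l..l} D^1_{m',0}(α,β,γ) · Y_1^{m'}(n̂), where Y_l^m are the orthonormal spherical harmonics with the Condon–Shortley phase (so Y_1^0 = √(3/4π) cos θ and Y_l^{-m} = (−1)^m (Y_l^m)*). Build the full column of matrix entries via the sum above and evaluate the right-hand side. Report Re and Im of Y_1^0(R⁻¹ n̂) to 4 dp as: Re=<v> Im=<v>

Re=0.2192 Im=0.0000

Need the full column D^1_{m',0} for m'=−1..1 at α=6.2490, β=0.2654, γ=4.5948.
cos(β/2)=0.991208, sin(β/2)=0.132311
d^1_{-1,0}: single k=1 term ⇒ +0.185471;  D = +0.185362-0.006339i
d^1_{0,0}: k∈[0..1] ⇒ +0.982494 -0.017506 = +0.964988;  D = +0.964988+0.000000i
d^1_{1,0}: single k=0 term ⇒ -0.185471;  D = -0.185362-0.006339i
Y_1^{m'}(θ=1.2671,φ=5.3718) and Σ D·Y over m':
  (+0.1854-0.0063i)·(+0.2020+0.2606i)  (+0.9650+0.0000i)·(+0.1461+0.0000i)  (-0.1854-0.0063i)·(-0.2020+0.2606i)
Y_1^0(R⁻¹ n̂) = +0.219183+0.000000i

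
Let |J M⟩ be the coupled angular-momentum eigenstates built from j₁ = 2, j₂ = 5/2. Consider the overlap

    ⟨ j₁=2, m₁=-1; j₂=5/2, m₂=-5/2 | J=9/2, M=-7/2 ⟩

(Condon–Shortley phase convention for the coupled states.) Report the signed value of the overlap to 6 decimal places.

+√(4/9) = +0.666667

√[10·0!4!5!/10! · 1!3!0!5!1!8!] = √(230400)
  +(−1)^0/∏(0,0,3,0,1,5)! = 1/720  (running 1/720)
⟨..|..⟩ = √(230400)·(1/720) = +0.666667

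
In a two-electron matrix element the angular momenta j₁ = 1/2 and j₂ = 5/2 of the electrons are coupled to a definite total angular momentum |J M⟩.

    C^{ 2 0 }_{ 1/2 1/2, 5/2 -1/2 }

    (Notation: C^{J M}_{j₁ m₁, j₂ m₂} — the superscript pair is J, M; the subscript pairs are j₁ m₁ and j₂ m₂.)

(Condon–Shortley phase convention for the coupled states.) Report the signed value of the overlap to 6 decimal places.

+0.707107

triangle: 1!×0!×4!/6! = 24/720
(j±m)!: 1!×0!×2!×3!×2!×2! = 48
prefactor² = (2J+1)×Δ×N² = 8
  k=0: +1/(0!×1!×0!×2!×0!×2!) = 1/4
Σ = 1/4  ⇒  CG² = 8×(1/4)² = 1/2
CG = +√(1/2) = +0.707107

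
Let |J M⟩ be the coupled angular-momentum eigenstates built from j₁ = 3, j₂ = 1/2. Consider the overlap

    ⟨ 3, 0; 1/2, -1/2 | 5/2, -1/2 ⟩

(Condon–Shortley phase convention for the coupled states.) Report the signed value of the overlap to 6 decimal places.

+√(3/7) ≈ +0.654654

√[6·1!5!0!/7! · 3!3!0!1!2!3!] = √(432/7)
  +(−1)^0/∏(0,1,3,0,2,0)! = 1/12  (running 1/12)
⟨..|..⟩ = √(432/7)·(1/12) = +0.654654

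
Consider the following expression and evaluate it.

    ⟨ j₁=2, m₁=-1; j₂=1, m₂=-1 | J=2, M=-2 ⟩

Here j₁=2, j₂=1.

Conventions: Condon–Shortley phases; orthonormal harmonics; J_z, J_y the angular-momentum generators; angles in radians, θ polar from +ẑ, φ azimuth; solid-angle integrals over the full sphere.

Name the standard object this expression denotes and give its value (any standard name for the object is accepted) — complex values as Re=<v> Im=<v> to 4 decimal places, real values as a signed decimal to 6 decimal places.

Clebsch–Gordan coefficient, +√(1/3) ≈ +0.577350

This is a Clebsch–Gordan (vector-coupling) coefficient.
triangle: 1!*3!*1!/6! = 6/720
(j±m)!: 1!*3!*0!*2!*0!*4! = 288
prefactor² = (2J+1)*Δ*N² = 12
  k=0: +1/(0!*1!*3!*0!*0!*1!) = 1/6
Σ = 1/6  ⇒  CG² = 12*(1/6)² = 1/3
CG = +√(1/3) = +0.577350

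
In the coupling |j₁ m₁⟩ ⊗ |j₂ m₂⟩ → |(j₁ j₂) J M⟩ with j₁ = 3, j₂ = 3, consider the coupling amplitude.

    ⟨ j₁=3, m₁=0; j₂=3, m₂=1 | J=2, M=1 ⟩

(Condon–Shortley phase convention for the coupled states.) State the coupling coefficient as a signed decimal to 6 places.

+√(1/42) = +0.154303

√[5·4!2!2!/9! · 3!3!4!2!3!1!] = √(96/7)
  +(−1)^2/∏(2,2,1,2,1,0)! = 1/8  (running 1/8)
  +(−1)^3/∏(3,1,0,1,2,1)! = -1/12  (running 1/24)
⟨..|..⟩ = √(96/7)·(1/24) = +0.154303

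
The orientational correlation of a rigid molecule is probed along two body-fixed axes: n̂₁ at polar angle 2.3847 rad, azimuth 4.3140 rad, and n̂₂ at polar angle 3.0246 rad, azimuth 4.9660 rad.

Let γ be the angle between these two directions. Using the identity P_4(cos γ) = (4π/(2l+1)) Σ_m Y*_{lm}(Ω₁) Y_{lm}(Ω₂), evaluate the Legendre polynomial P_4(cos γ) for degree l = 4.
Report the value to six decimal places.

Addition theorem: P_4(cos γ) = (4π/9) Σ_m Y*_{lm}(Ω₁) Y_{lm}(Ω₂), m = −4…4:
  [-4]  conj(Y_{4,-4})(Ω₁) = -0.00224 - 0.09836j ; Y_{4,-4}(Ω₂) = 0.00004 - 0.00007j ; Δ = -0.00001 - 0.00000j
  [-3]  conj(Y_{4,-3})(Ω₁) = -0.27407 - 0.10808j ; Y_{4,-3}(Ω₂) = 0.00136 + 0.00143j ; Δ = -0.00022 - 0.00054j
  [-2]  conj(Y_{4,-2})(Ω₁) = -0.29763 + 0.30448j ; Y_{4,-2}(Ω₂) = -0.02352 + 0.01307j ; Δ = 0.00302 - 0.01105j
  [-1]  conj(Y_{4,-1})(Ω₁) = 0.06408 + 0.15224j ; Y_{4,-1}(Ω₂) = -0.05373 - 0.20730j ; Δ = 0.02812 - 0.02146j
  [+0]  conj(Y_{4,0})(Ω₁) = -0.32573 + 0.00000j ; Y_{4,0}(Ω₂) = 0.78932 + 0.00000j ; Δ = -0.25710 + 0.00000j
  [+1]  conj(Y_{4,1})(Ω₁) = -0.06408 + 0.15224j ; Y_{4,1}(Ω₂) = 0.05373 - 0.20730j ; Δ = 0.02812 + 0.02146j
  [+2]  conj(Y_{4,2})(Ω₁) = -0.29763 - 0.30448j ; Y_{4,2}(Ω₂) = -0.02352 - 0.01307j ; Δ = 0.00302 + 0.01105j
  [+3]  conj(Y_{4,3})(Ω₁) = 0.27407 - 0.10808j ; Y_{4,3}(Ω₂) = -0.00136 + 0.00143j ; Δ = -0.00022 + 0.00054j
  [+4]  conj(Y_{4,4})(Ω₁) = -0.00224 + 0.09836j ; Y_{4,4}(Ω₂) = 0.00004 + 0.00007j ; Δ = -0.00001 + 0.00000j
Σ over m = -0.19528 + 0.00000j; ×(4π/9) → -0.27266 + 0.00000j. Real part: -0.272664

-0.272664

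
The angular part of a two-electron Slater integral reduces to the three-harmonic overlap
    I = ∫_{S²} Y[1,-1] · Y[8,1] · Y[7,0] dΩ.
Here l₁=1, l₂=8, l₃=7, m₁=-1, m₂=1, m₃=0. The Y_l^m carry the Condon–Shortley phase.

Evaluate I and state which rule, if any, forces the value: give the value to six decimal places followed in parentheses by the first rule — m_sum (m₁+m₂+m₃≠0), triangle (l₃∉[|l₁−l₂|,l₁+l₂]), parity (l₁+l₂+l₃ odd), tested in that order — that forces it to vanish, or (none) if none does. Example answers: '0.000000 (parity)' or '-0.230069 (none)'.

-0.183585 (none)

Rules hold: Σm=0, L=16 even, 7≤7≤9.
N = 3·17·15 = 765
Δ = 2!·0!·14!/17! = 1/2040
Racah Σ t=1..1: t=1:−1/25401600 = -1/25401600
⇒ 3j(1 8 7; 0 0 0)² = 8/255, sgn +1
Racah Σ t=2..2: t=2:+1/50803200 = 1/50803200
⇒ 3j(1 8 7; -1 1 0)² = 3/170, sgn -1
4πI² = N·(3j₀)²·(3jₘ)² = 36/85
I = -1·√(0.423529/4π) = -0.18358486
No selection rule forces the value: the integral is nonzero (none).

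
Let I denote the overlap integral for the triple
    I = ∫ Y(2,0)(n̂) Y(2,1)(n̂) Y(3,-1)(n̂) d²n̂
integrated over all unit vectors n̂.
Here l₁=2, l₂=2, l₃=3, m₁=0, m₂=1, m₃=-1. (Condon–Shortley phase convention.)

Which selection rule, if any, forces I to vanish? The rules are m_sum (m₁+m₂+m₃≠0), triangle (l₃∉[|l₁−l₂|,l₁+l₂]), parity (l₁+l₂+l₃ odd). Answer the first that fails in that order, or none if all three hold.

Σmᵢ = 0  ✓
l₃∈[|l₁−l₂|,l₁+l₂]=[0,4], have l₃=3  ✓
Σlᵢ = 7 ⇒ odd  ✗

parity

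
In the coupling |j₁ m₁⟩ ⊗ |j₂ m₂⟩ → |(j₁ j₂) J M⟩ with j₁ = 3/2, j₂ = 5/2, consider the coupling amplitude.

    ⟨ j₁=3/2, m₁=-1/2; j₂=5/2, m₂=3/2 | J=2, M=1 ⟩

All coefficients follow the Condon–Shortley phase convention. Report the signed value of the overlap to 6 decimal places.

j₁+j₂−J=2  J+j₁−j₂=1  J−j₁+j₂=3  j₁+j₂+J+1=7
(j₁±m₁, j₂±m₂, J±M) = (1,2,4,1,3,1)
P² = 24/7
sum k=1..2:
  [1] −1/6 = -1/6
  [2] +1/4 = 1/4
S = 1/12
C² = P²·S² = 1/42 ; C = +0.154303

+0.154303  (= +√(1/42))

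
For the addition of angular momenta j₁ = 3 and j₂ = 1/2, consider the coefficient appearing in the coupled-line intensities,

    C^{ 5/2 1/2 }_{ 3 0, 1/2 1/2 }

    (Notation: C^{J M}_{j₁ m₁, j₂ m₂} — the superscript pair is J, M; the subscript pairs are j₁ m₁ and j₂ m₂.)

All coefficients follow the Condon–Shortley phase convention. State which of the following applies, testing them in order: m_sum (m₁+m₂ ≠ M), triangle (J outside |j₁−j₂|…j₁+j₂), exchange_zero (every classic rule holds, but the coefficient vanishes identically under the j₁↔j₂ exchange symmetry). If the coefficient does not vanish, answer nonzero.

m-sum: m₁+m₂ = 0+1/2 = 1/2, M = 1/2  ✓
triangle: |j₁−j₂| = 5/2 ≤ J = 5/2 ≤ j₁+j₂ = 7/2  ✓
exchange: j₁≠j₂ or m₁≠m₂ — the exchange symmetry imposes no constraint here
value check: CG = −√(3/7) = -0.654654 ≠ 0

nonzero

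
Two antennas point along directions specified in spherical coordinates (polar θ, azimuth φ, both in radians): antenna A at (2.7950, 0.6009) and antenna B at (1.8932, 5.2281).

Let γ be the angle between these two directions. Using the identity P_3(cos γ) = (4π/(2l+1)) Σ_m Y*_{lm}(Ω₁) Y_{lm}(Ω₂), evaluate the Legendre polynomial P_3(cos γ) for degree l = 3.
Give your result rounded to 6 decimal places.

-0.356356

Expand P_3 via completeness: Σ_{m} conj(Y_{3,m}) at Ω₁ times Y_{3,m} at Ω₂ —
  term(m=-3) = (0.001472, -0.005633)   from Y*(Ω₁)=(-0.003759, 0.015917), Y(Ω₂)=(-0.355899, -0.008423)
  term(m=-2) = (-0.031843, -0.005478)   from Y*(Ω₁)=(-0.040006, -0.103451), Y(Ω₂)=(0.149614, -0.249948)
  term(m=-1) = (0.004881, -0.057161)   from Y*(Ω₁)=(0.309962, 0.212466), Y(Ω₂)=(-0.075286, -0.132808)
  term(m=+0) = (-0.147526, -0.000000)   from Y*(Ω₁)=(-0.499465, -0.000000), Y(Ω₂)=(0.295368, 0.000000)
  term(m=+1) = (0.004881, 0.057161)   from Y*(Ω₁)=(-0.309962, 0.212466), Y(Ω₂)=(0.075286, -0.132808)
  term(m=+2) = (-0.031843, 0.005478)   from Y*(Ω₁)=(-0.040006, 0.103451), Y(Ω₂)=(0.149614, 0.249948)
  term(m=+3) = (0.001472, 0.005633)   from Y*(Ω₁)=(0.003759, 0.015917), Y(Ω₂)=(0.355899, -0.008423)
Total Σ_m = (-0.198505, 0.000000). Multiply by 1.795196: (-0.356356, 0.000000). P_3(cos γ) = -0.356356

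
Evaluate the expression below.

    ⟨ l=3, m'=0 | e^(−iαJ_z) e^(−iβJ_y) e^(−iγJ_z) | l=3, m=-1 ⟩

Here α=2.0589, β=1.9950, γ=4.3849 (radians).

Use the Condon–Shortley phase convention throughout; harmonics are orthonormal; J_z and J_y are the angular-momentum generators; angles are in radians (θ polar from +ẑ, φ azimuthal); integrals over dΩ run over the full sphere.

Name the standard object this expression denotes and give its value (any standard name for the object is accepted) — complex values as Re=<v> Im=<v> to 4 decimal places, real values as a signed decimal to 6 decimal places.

This is a Wigner D-matrix element — the rotation-matrix element ⟨l m'| R(α,β,γ) |l m⟩ in the angular-momentum basis.
Split into d^3_{0,-1}(β=1.9950) × two z-phases.
With c≡cos(β/2)=0.542404 and s≡sin(β/2)=0.840118, N=[6·6·2·24]^{1/2}=41.569219
Admissible k: 0..2 (factorial args all ≥0)
  k=0: (−1)^1·41.5692/(12)·0.5424^5·0.8401^1 = -0.136630
  k=1: (−1)^2·41.5692/(4)·0.5424^3·0.8401^3 = +0.983335
  k=2: (−1)^3·41.5692/(12)·0.5424^1·0.8401^5 = -0.786347
d^3_{0,-1}(1.9950) = -0.136630 +0.983335 -0.786347 = +0.060358
Phases: e^{-i·(0)·2.0589}=+1.000000+0.000000i, e^{-i·(-1)·4.3849}=-0.321666-0.946853i ⇒ D=-0.019415-0.057150i

Wigner D-matrix element, Re=-0.0194 Im=-0.0572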